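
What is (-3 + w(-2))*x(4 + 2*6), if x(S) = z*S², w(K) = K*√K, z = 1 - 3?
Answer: 1536 + 1024*I*√2 ≈ 1536.0 + 1448.2*I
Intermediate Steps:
z = -2
w(K) = K^(3/2)
x(S) = -2*S²
(-3 + w(-2))*x(4 + 2*6) = (-3 + (-2)^(3/2))*(-2*(4 + 2*6)²) = (-3 - 2*I*√2)*(-2*(4 + 12)²) = (-3 - 2*I*√2)*(-2*16²) = (-3 - 2*I*√2)*(-2*256) = (-3 - 2*I*√2)*(-512) = 1536 + 1024*I*√2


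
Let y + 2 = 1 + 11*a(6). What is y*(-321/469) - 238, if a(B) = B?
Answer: -132487/469 ≈ -282.49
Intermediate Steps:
y = 65 (y = -2 + (1 + 11*6) = -2 + (1 + 66) = -2 + 67 = 65)
y*(-321/469) - 238 = 65*(-321/469) - 238 = -20865/469 - 238 = -132487/469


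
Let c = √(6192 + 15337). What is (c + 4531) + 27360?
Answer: 31891 + √21529 ≈ 32038.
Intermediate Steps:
c = √21529 ≈ 146.73
(c + 4531) + 27360 = (√21529 + 4531) + 27360 = (4531 + √21529) + 27360 = 31891 + √21529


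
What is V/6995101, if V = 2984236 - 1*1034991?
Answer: 1949245/6995101 ≈ 0.27866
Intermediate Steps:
V = 1949245 (V = 2984236 - 1034991 = 1949245)
V/6995101 = 1949245/6995101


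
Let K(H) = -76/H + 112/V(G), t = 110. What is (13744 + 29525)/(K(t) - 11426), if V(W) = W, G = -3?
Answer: -7139385/1891564 ≈ -3.7743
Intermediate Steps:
K(H) = -112/3 - 76/H (K(H) = -76/H + 112/(-3) = -76/H + 112*(-1/3) = -76/H - 112/3 = -112/3 - 76/H)
(13744 + 29525)/(K(t) - 11426) = (13744 + 29525)/((-112/3 - 76/110) - 11426) = 43269/((-112/3 - 76*1/110) - 11426) = 43269/((-112/3 - 38/55) - 11426) = 43269/(-6274/165 - 11426) = 43269/(-1891564/165) = 43269*(-165/1891564) = -7139385/1891564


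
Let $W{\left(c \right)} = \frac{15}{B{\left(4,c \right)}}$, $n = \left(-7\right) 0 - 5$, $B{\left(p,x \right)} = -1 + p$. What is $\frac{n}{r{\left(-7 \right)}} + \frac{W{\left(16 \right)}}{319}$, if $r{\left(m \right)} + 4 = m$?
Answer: $\frac{150}{319} \approx 0.47022$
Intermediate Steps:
$r{\left(m \right)} = -4 + m$
$n = -5$ ($n = 0 - 5 = -5$)
$W{\left(c \right)} = 5$ ($W{\left(c \right)} = \frac{15}{-1 + 4} = \frac{15}{3} = 15 \cdot \frac{1}{3} = 5$)
$\frac{n}{r{\left(-7 \right)}} + \frac{W{\left(16 \right)}}{319} = - \frac{5}{-4 - 7} + \frac{5}{319} = - \frac{5}{-11} + 5 \cdot \frac{1}{319} = \left(-5\right) \left(- \frac{1}{11}\right) + \frac{5}{319} = \frac{5}{11} + \frac{5}{319} = \frac{150}{319}$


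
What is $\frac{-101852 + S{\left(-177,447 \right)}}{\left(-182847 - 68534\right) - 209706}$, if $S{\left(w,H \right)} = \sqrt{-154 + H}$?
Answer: $\frac{101852}{461087} - \frac{\sqrt{293}}{461087} \approx 0.22086$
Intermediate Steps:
$\frac{-101852 + S{\left(-177,447 \right)}}{\left(-182847 - 68534\right) - 209706} = \frac{-101852 + \sqrt{-154 + 447}}{\left(-182847 - 68534\right) - 209706} = \frac{-101852 + \sqrt{293}}{-251381 - 209706} = \frac{-101852 + \sqrt{293}}{-461087} = \left(-101852 + \sqrt{293}\right) \left(- \frac{1}{461087}\right) = \frac{101852}{461087} - \frac{\sqrt{293}}{461087}$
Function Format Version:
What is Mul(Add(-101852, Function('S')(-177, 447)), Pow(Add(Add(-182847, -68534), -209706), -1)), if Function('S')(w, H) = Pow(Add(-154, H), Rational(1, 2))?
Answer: Add(Rational(101852, 461087), Mul(Rational(-1, 461087), Pow(293, Rational(1, 2)))) ≈ 0.22086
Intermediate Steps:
Mul(Add(-101852, Function('S')(-177, 447)), Pow(Add(Add(-182847, -68534), -209706), -1)) = Mul(Add(-101852, Pow(Add(-154, 447), Rational(1, 2))), Pow(Add(Add(-182847, -68534), -209706), -1)) = Mul(Add(-101852, Pow(293, Rational(1, 2))), Pow(Add(-251381, -209706), -1)) = Mul(Add(-101852, Pow(293, Rational(1, 2))), Pow(-461087, -1)) = Mul(Add(-101852, Pow(293, Rational(1, 2))), Rational(-1, 461087)) = Add(Rational(101852, 461087), Mul(Rational(-1, 461087), Pow(293, Rational(1, 2))))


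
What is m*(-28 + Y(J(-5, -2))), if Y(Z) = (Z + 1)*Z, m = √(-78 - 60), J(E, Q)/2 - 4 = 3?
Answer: 182*I*√138 ≈ 2138.0*I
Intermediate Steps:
J(E, Q) = 14 (J(E, Q) = 8 + 2*3 = 8 + 6 = 14)
m = I*√138 (m = √(-138) = I*√138 ≈ 11.747*I)
Y(Z) = Z*(1 + Z) (Y(Z) = (1 + Z)*Z = Z*(1 + Z))
m*(-28 + Y(J(-5, -2))) = (I*√138)*(-28 + 14*(1 + 14)) = (I*√138)*(-28 + 14*15) = (I*√138)*(-28 + 210) = (I*√138)*182 = 182*I*√138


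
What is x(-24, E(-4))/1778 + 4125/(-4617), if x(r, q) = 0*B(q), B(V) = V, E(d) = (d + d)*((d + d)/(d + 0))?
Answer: -1375/1539 ≈ -0.89344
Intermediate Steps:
E(d) = 4*d (E(d) = (2*d)*((2*d)/d) = (2*d)*2 = 4*d)
x(r, q) = 0 (x(r, q) = 0*q = 0)
x(-24, E(-4))/1778 + 4125/(-4617) = 0/1778 + 4125/(-4617) = 0*(1/1778) + 4125*(-1/4617) = 0 - 1375/1539 = -1375/1539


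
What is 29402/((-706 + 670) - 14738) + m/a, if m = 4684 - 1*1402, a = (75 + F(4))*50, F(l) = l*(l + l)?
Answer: -27203108/19760225 ≈ -1.3767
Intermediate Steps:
F(l) = 2*l² (F(l) = l*(2*l) = 2*l²)
a = 5350 (a = (75 + 2*4²)*50 = (75 + 2*16)*50 = (75 + 32)*50 = 107*50 = 5350)
m = 3282 (m = 4684 - 1402 = 3282)
29402/((-706 + 670) - 14738) + m/a = 29402/((-706 + 670) - 14738) + 3282/5350 = 29402/(-36 - 14738) + 3282*(1/5350) = 29402/(-14774) + 1641/2675 = 29402*(-1/14774) + 1641/2675 = -14701/7387 + 1641/2675 = -27203108/19760225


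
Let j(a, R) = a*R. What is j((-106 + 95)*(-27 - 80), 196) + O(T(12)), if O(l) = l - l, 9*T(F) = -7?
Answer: 230692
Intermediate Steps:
T(F) = -7/9 (T(F) = (1/9)*(-7) = -7/9)
j(a, R) = R*a
O(l) = 0
j((-106 + 95)*(-27 - 80), 196) + O(T(12)) = 196*((-106 + 95)*(-27 - 80)) + 0 = 196*(-11*(-107)) + 0 = 196*1177 + 0 = 230692 + 0 = 230692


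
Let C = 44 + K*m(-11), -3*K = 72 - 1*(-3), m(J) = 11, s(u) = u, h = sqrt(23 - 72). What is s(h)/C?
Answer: -I/33 ≈ -0.030303*I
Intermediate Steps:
h = 7*I (h = sqrt(-49) = 7*I ≈ 7.0*I)
K = -25 (K = -(72 - 1*(-3))/3 = -(72 + 3)/3 = -1/3*75 = -25)
C = -231 (C = 44 - 25*11 = 44 - 275 = -231)
s(h)/C = (7*I)/(-231) = (7*I)*(-1/231) = -I/33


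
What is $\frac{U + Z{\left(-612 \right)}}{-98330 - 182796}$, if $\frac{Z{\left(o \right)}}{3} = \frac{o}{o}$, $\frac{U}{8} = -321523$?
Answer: $\frac{2572181}{281126} \approx 9.1496$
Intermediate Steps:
$U = -2572184$ ($U = 8 \left(-321523\right) = -2572184$)
$Z{\left(o \right)} = 3$ ($Z{\left(o \right)} = 3 \frac{o}{o} = 3 \cdot 1 = 3$)
$\frac{U + Z{\left(-612 \right)}}{-98330 - 182796} = \frac{-2572184 + 3}{-98330 - 182796} = - \frac{2572181}{-281126} = \left(-2572181\right) \left(- \frac{1}{281126}\right) = \frac{2572181}{281126}$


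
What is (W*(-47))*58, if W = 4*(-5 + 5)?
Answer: 0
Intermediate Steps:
W = 0 (W = 4*0 = 0)
(W*(-47))*58 = (0*(-47))*58 = 0*58 = 0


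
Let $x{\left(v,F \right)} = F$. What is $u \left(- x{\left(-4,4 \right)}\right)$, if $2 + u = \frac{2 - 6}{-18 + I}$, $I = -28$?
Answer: $\frac{176}{23} \approx 7.6522$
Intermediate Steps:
$u = - \frac{44}{23}$ ($u = -2 + \frac{2 - 6}{-18 - 28} = -2 - \frac{4}{-46} = -2 - - \frac{2}{23} = -2 + \frac{2}{23} = - \frac{44}{23} \approx -1.913$)
$u \left(- x{\left(-4,4 \right)}\right) = - \frac{44 \left(\left(-1\right) 4\right)}{23} = \left(- \frac{44}{23}\right) \left(-4\right) = \frac{176}{23}$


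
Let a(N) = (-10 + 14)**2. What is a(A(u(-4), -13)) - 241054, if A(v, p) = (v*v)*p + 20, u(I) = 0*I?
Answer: -241038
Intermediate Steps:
u(I) = 0
A(v, p) = 20 + p*v**2 (A(v, p) = v**2*p + 20 = p*v**2 + 20 = 20 + p*v**2)
a(N) = 16 (a(N) = 4**2 = 16)
a(A(u(-4), -13)) - 241054 = 16 - 241054 = -241038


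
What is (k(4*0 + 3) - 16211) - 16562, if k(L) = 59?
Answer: -32714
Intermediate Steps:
(k(4*0 + 3) - 16211) - 16562 = (59 - 16211) - 16562 = -16152 - 16562 = -32714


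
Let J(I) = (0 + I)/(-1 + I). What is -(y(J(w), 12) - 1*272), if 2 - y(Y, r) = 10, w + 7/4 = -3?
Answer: 280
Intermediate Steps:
w = -19/4 (w = -7/4 - 3 = -19/4 ≈ -4.7500)
J(I) = I/(-1 + I)
y(Y, r) = -8 (y(Y, r) = 2 - 1*10 = 2 - 10 = -8)
-(y(J(w), 12) - 1*272) = -(-8 - 1*272) = -(-8 - 272) = -1*(-280) = 280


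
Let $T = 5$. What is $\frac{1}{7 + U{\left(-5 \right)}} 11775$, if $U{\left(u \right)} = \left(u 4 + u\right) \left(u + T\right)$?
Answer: $\frac{11775}{7} \approx 1682.1$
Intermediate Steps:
$U{\left(u \right)} = 5 u \left(5 + u\right)$ ($U{\left(u \right)} = \left(u 4 + u\right) \left(u + 5\right) = \left(4 u + u\right) \left(5 + u\right) = 5 u \left(5 + u\right)$)
$\frac{1}{7 + U{\left(-5 \right)}} 11775 = \frac{1}{7 + 5 \left(-5\right) \left(5 - 5\right)} 11775 = \frac{1}{7 + 5 \left(-5\right) 0} \cdot 11775 = \frac{1}{7 + 0} \cdot 11775 = \frac{1}{7} \cdot 11775 = \frac{11775}{7}$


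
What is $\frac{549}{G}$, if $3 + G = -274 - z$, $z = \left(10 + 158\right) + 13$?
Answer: $- \frac{549}{458} \approx -1.1987$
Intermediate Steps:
$z = 181$ ($z = 168 + 13 = 181$)
$G = -458$ ($G = -3 - 455 = -458$)
$\frac{549}{G} = \frac{549}{-458} = 549 \left(- \frac{1}{458}\right) = - \frac{549}{458}$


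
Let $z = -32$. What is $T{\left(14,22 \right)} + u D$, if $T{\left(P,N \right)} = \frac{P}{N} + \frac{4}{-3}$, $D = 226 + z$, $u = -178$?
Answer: $- \frac{1139579}{33} \approx -34533.0$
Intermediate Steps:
$D = 194$ ($D = 226 - 32 = 194$)
$T{\left(P,N \right)} = - \frac{4}{3} + \frac{P}{N}$ ($T{\left(P,N \right)} = \frac{P}{N} + 4 \left(- \frac{1}{3}\right) = \frac{P}{N} - \frac{4}{3} = - \frac{4}{3} + \frac{P}{N}$)
$T{\left(14,22 \right)} + u D = \left(- \frac{4}{3} + \frac{14}{22}\right) - 34532 = \left(- \frac{4}{3} + 14 \cdot \frac{1}{22}\right) - 34532 = \left(- \frac{4}{3} + \frac{7}{11}\right) - 34532 = - \frac{23}{33} - 34532 = - \frac{1139579}{33}$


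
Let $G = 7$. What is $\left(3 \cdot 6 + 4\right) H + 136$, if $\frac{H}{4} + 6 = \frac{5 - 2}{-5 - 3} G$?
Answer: $-623$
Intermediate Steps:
$H = - \frac{69}{2}$ ($H = -24 + 4 \frac{5 - 2}{-5 - 3} \cdot 7 = -24 + 4 \frac{3}{-8} \cdot 7 = -24 + 4 \cdot 3 \left(- \frac{1}{8}\right) 7 = -24 + 4 \left(\left(- \frac{3}{8}\right) 7\right) = -24 + 4 \left(- \frac{21}{8}\right) = -24 - \frac{21}{2} = - \frac{69}{2} \approx -34.5$)
$\left(3 \cdot 6 + 4\right) H + 136 = \left(3 \cdot 6 + 4\right) \left(- \frac{69}{2}\right) + 136 = \left(18 + 4\right) \left(- \frac{69}{2}\right) + 136 = 22 \left(- \frac{69}{2}\right) + 136 = -759 + 136 = -623$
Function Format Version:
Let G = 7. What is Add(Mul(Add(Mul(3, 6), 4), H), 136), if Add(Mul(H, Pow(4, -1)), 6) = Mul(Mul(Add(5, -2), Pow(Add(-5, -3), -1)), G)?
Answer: -623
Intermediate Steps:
H = Rational(-69, 2) (H = Add(-24, Mul(4, Mul(Mul(Add(5, -2), Pow(Add(-5, -3), -1)), 7))) = Add(-24, Mul(4, Mul(Mul(3, Pow(-8, -1)), 7))) = Add(-24, Mul(4, Mul(Mul(3, Rational(-1, 8)), 7))) = Add(-24, Mul(4, Mul(Rational(-3, 8), 7))) = Add(-24, Mul(4, Rational(-21, 8))) = Add(-24, Rational(-21, 2)) = Rational(-69, 2) ≈ -34.500)
Add(Mul(Add(Mul(3, 6), 4), H), 136) = Add(Mul(Add(Mul(3, 6), 4), Rational(-69, 2)), 136) = Add(Mul(Add(18, 4), Rational(-69, 2)), 136) = Add(Mul(22, Rational(-69, 2)), 136) = Add(-759, 136) = -623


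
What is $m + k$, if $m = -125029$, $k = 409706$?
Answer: $284677$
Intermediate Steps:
$m + k = -125029 + 409706 = 284677$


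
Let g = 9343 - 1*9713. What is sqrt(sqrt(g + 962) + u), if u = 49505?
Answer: sqrt(49505 + 4*sqrt(37)) ≈ 222.55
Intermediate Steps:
g = -370 (g = 9343 - 9713 = -370)
sqrt(sqrt(g + 962) + u) = sqrt(sqrt(-370 + 962) + 49505) = sqrt(sqrt(592) + 49505) = sqrt(4*sqrt(37) + 49505) = sqrt(49505 + 4*sqrt(37))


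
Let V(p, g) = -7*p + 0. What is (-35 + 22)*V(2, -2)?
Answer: 182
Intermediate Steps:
V(p, g) = -7*p
(-35 + 22)*V(2, -2) = (-35 + 22)*(-7*2) = -13*(-14) = 182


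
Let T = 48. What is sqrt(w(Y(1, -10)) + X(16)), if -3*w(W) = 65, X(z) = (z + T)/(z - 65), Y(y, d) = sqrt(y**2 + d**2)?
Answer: I*sqrt(10131)/21 ≈ 4.793*I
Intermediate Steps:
Y(y, d) = sqrt(d**2 + y**2)
X(z) = (48 + z)/(-65 + z) (X(z) = (z + 48)/(z - 65) = (48 + z)/(-65 + z))
w(W) = -65/3 (w(W) = -1/3*65 = -65/3)
sqrt(w(Y(1, -10)) + X(16)) = sqrt(-65/3 + (48 + 16)/(-65 + 16)) = sqrt(-65/3 + 64/(-49)) = sqrt(-65/3 - 1/49*64) = sqrt(-65/3 - 64/49) = sqrt(-3377/147) = I*sqrt(10131)/21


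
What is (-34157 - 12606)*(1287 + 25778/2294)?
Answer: -69633754514/1147 ≈ -6.0709e+7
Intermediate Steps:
(-34157 - 12606)*(1287 + 25778/2294) = -46763*(1287 + 25778*(1/2294)) = -46763*(1287 + 12889/1147) = -46763*1489078/1147 = -69633754514/1147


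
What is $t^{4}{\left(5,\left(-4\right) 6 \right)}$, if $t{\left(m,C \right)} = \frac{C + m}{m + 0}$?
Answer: $\frac{130321}{625} \approx 208.51$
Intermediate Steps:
$t{\left(m,C \right)} = \frac{C + m}{m}$
$t^{4}{\left(5,\left(-4\right) 6 \right)} = \left(\frac{\left(-4\right) 6 + 5}{5}\right)^{4} = \left(\frac{-24 + 5}{5}\right)^{4} = \left(\frac{1}{5} \left(-19\right)\right)^{4} = \left(- \frac{19}{5}\right)^{4} = \frac{130321}{625}$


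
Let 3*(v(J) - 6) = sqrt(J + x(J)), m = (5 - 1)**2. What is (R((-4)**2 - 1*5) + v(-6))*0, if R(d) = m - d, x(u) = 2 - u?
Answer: 0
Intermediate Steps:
m = 16 (m = 4**2 = 16)
R(d) = 16 - d
v(J) = 6 + sqrt(2)/3 (v(J) = 6 + sqrt(J + (2 - J))/3 = 6 + sqrt(2)/3)
(R((-4)**2 - 1*5) + v(-6))*0 = ((16 - ((-4)**2 - 1*5)) + (6 + sqrt(2)/3))*0 = ((16 - (16 - 5)) + (6 + sqrt(2)/3))*0 = ((16 - 1*11) + (6 + sqrt(2)/3))*0 = ((16 - 11) + (6 + sqrt(2)/3))*0 = (5 + (6 + sqrt(2)/3))*0 = (11 + sqrt(2)/3)*0 = 0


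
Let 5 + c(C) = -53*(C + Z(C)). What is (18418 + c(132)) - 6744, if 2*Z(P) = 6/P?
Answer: 205559/44 ≈ 4671.8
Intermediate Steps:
Z(P) = 3/P (Z(P) = (6/P)/2 = 3/P)
c(C) = -5 - 159/C - 53*C (c(C) = -5 - 53*(C + 3/C) = -5 + (-159/C - 53*C) = -5 - 159/C - 53*C)
(18418 + c(132)) - 6744 = (18418 + (-5 - 159/132 - 53*132)) - 6744 = (18418 + (-5 - 159*1/132 - 6996)) - 6744 = (18418 + (-5 - 53/44 - 6996)) - 6744 = (18418 - 308097/44) - 6744 = 502295/44 - 6744 = 205559/44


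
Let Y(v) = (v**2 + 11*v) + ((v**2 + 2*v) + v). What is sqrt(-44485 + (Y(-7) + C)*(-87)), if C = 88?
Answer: I*sqrt(52141) ≈ 228.34*I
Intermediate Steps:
Y(v) = 2*v**2 + 14*v (Y(v) = (v**2 + 11*v) + (v**2 + 3*v) = 2*v**2 + 14*v)
sqrt(-44485 + (Y(-7) + C)*(-87)) = sqrt(-44485 + (2*(-7)*(7 - 7) + 88)*(-87)) = sqrt(-44485 + (2*(-7)*0 + 88)*(-87)) = sqrt(-44485 + (0 + 88)*(-87)) = sqrt(-44485 + 88*(-87)) = sqrt(-44485 - 7656) = sqrt(-52141) = I*sqrt(52141)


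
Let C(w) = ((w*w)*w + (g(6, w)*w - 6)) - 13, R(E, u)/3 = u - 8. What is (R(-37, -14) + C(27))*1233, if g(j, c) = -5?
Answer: 23997879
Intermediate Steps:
R(E, u) = -24 + 3*u (R(E, u) = 3*(u - 8) = 3*(-8 + u) = -24 + 3*u)
C(w) = -19 + w³ - 5*w (C(w) = ((w*w)*w + (-5*w - 6)) - 13 = (w²*w + (-6 - 5*w)) - 13 = (w³ + (-6 - 5*w)) - 13 = (-6 + w³ - 5*w) - 13 = -19 + w³ - 5*w)
(R(-37, -14) + C(27))*1233 = ((-24 + 3*(-14)) + (-19 + 27³ - 5*27))*1233 = ((-24 - 42) + (-19 + 19683 - 135))*1233 = (-66 + 19529)*1233 = 19463*1233 = 23997879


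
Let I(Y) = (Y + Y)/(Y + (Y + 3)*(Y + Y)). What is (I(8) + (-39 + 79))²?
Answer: 850084/529 ≈ 1607.0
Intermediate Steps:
I(Y) = 2*Y/(Y + 2*Y*(3 + Y)) (I(Y) = (2*Y)/(Y + (3 + Y)*(2*Y)) = (2*Y)/(Y + 2*Y*(3 + Y)) = 2*Y/(Y + 2*Y*(3 + Y)))
(I(8) + (-39 + 79))² = (2/(7 + 2*8) + (-39 + 79))² = (2/(7 + 16) + 40)² = (2/23 + 40)² = (922/23)² = 850084/529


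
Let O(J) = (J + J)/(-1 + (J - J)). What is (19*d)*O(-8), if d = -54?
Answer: -16416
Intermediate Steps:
O(J) = -2*J (O(J) = (2*J)/(-1 + 0) = (2*J)/(-1) = (2*J)*(-1) = -2*J)
(19*d)*O(-8) = (19*(-54))*(-2*(-8)) = -1026*16 = -16416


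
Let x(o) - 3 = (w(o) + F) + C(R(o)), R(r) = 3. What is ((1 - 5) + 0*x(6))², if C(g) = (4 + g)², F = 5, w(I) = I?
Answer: 16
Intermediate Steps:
x(o) = 57 + o (x(o) = 3 + ((o + 5) + (4 + 3)²) = 3 + ((5 + o) + 7²) = 3 + ((5 + o) + 49) = 3 + (54 + o) = 57 + o)
((1 - 5) + 0*x(6))² = ((1 - 5) + 0*(57 + 6))² = (-4 + 0*63)² = (-4 + 0)² = (-4)² = 16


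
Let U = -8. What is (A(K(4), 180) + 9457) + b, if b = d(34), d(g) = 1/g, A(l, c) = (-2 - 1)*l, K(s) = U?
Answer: 322355/34 ≈ 9481.0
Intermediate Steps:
K(s) = -8
A(l, c) = -3*l
b = 1/34 ≈ 0.029412
(A(K(4), 180) + 9457) + b = (-3*(-8) + 9457) + 1/34 = (24 + 9457) + 1/34 = 9481 + 1/34 = 322355/34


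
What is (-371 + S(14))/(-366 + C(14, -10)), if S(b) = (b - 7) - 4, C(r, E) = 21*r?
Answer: 46/9 ≈ 5.1111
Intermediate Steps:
S(b) = -11 + b (S(b) = (-7 + b) - 4 = -11 + b)
(-371 + S(14))/(-366 + C(14, -10)) = (-371 + (-11 + 14))/(-366 + 21*14) = (-371 + 3)/(-366 + 294) = -368/(-72) = -368*(-1/72) = 46/9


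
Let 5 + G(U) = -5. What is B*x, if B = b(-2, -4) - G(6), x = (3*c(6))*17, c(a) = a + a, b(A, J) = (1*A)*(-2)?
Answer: 8568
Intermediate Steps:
G(U) = -10 (G(U) = -5 - 5 = -10)
b(A, J) = -2*A (b(A, J) = A*(-2) = -2*A)
c(a) = 2*a
x = 612 (x = (3*(2*6))*17 = (3*12)*17 = 36*17 = 612)
B = 14 (B = -2*(-2) - 1*(-10) = 4 + 10 = 14)
B*x = 14*612 = 8568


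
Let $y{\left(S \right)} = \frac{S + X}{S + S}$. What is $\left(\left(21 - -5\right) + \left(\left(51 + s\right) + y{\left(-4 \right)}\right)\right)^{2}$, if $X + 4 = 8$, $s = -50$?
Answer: $729$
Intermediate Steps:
$X = 4$ ($X = -4 + 8 = 4$)
$y{\left(S \right)} = \frac{4 + S}{2 S}$ ($y{\left(S \right)} = \frac{S + 4}{S + S} = \frac{4 + S}{2 S}$)
$\left(\left(21 - -5\right) + \left(\left(51 + s\right) + y{\left(-4 \right)}\right)\right)^{2} = \left(\left(21 - -5\right) + \left(\left(51 - 50\right) + \frac{4 - 4}{2 \left(-4\right)}\right)\right)^{2} = \left(\left(21 + 5\right) + \left(1 + \frac{1}{2} \left(- \frac{1}{4}\right) 0\right)\right)^{2} = \left(26 + \left(1 + 0\right)\right)^{2} = \left(26 + 1\right)^{2} = 27^{2} = 729$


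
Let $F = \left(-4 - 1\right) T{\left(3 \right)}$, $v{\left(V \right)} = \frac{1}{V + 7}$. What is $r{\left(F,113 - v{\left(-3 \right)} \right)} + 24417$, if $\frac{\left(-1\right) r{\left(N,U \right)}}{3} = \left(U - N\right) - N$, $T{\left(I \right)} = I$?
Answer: $\frac{95955}{4} \approx 23989.0$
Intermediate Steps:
$v{\left(V \right)} = \frac{1}{7 + V}$
$F = -15$ ($F = \left(-4 - 1\right) 3 = \left(-5\right) 3 = -15$)
$r{\left(N,U \right)} = - 3 U + 6 N$ ($r{\left(N,U \right)} = - 3 \left(\left(U - N\right) - N\right) = - 3 \left(U - 2 N\right) = - 3 U + 6 N$)
$r{\left(F,113 - v{\left(-3 \right)} \right)} + 24417 = \left(- 3 \left(113 - \frac{1}{7 - 3}\right) + 6 \left(-15\right)\right) + 24417 = \left(- 3 \left(113 - \frac{1}{4}\right) - 90\right) + 24417 = \left(\left(-3\right) \frac{451}{4} - 90\right) + 24417 = \left(- \frac{1353}{4} - 90\right) + 24417 = - \frac{1713}{4} + 24417 = \frac{95955}{4}$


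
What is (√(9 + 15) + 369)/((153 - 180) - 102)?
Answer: -123/43 - 2*√6/129 ≈ -2.8984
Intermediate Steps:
(√(9 + 15) + 369)/((153 - 180) - 102) = (√24 + 369)/(-27 - 102) = (2*√6 + 369)/(-129) = (369 + 2*√6)*(-1/129) = -123/43 - 2*√6/129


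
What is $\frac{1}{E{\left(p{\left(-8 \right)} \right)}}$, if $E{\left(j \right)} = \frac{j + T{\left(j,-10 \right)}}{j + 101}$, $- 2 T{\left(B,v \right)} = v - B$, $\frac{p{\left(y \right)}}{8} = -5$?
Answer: $- \frac{61}{55} \approx -1.1091$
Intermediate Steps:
$p{\left(y \right)} = -40$ ($p{\left(y \right)} = 8 \left(-5\right) = -40$)
$T{\left(B,v \right)} = \frac{B}{2} - \frac{v}{2}$ ($T{\left(B,v \right)} = - \frac{v - B}{2} = \frac{B}{2} - \frac{v}{2}$)
$E{\left(j \right)} = \frac{5 + \frac{3 j}{2}}{101 + j}$ ($E{\left(j \right)} = \frac{j + \left(\frac{j}{2} - -5\right)}{j + 101} = \frac{j + \left(\frac{j}{2} + 5\right)}{101 + j} = \frac{j + \left(5 + \frac{j}{2}\right)}{101 + j} = \frac{5 + \frac{3 j}{2}}{101 + j}$)
$\frac{1}{E{\left(p{\left(-8 \right)} \right)}} = \frac{1}{\frac{1}{2} \frac{1}{101 - 40} \left(10 + 3 \left(-40\right)\right)} = \frac{1}{\frac{1}{2} \cdot \frac{1}{61} \left(10 - 120\right)} = \frac{1}{\frac{1}{2} \cdot \frac{1}{61} \left(-110\right)} = \frac{1}{- \frac{55}{61}} = - \frac{61}{55}$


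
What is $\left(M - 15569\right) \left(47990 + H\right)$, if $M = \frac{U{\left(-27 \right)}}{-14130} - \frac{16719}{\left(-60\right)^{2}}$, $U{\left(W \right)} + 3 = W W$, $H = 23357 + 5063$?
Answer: $- \frac{7473112561827}{6280} \approx -1.19 \cdot 10^{9}$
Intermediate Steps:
$H = 28420$
$U{\left(W \right)} = -3 + W^{2}$ ($U{\left(W \right)} = -3 + W W = -3 + W^{2}$)
$M = - \frac{884641}{188400}$ ($M = \frac{-3 + \left(-27\right)^{2}}{-14130} - \frac{16719}{\left(-60\right)^{2}} = \left(-3 + 729\right) \left(- \frac{1}{14130}\right) - \frac{16719}{3600} = 726 \left(- \frac{1}{14130}\right) - \frac{5573}{1200} = - \frac{121}{2355} - \frac{5573}{1200} = - \frac{884641}{188400} \approx -4.6955$)
$\left(M - 15569\right) \left(47990 + H\right) = \left(- \frac{884641}{188400} - 15569\right) \left(47990 + 28420\right) = \left(- \frac{2934084241}{188400}\right) 76410 = - \frac{7473112561827}{6280}$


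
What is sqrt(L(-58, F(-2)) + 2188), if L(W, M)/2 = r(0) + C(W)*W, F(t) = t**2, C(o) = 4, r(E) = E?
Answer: 2*sqrt(431) ≈ 41.521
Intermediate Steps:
L(W, M) = 8*W (L(W, M) = 2*(0 + 4*W) = 2*(4*W) = 8*W)
sqrt(L(-58, F(-2)) + 2188) = sqrt(8*(-58) + 2188) = sqrt(-464 + 2188) = sqrt(1724) = 2*sqrt(431)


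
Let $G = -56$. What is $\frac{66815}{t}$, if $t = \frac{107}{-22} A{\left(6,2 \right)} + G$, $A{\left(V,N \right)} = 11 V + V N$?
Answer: $- \frac{734965}{4789} \approx -153.47$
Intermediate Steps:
$A{\left(V,N \right)} = 11 V + N V$
$t = - \frac{4789}{11}$ ($t = \frac{107}{-22} \cdot 6 \left(11 + 2\right) - 56 = 107 \left(- \frac{1}{22}\right) 6 \cdot 13 - 56 = \left(- \frac{107}{22}\right) 78 - 56 = - \frac{4173}{11} - 56 = - \frac{4789}{11} \approx -435.36$)
$\frac{66815}{t} = \frac{66815}{- \frac{4789}{11}} = 66815 \left(- \frac{11}{4789}\right) = - \frac{734965}{4789}$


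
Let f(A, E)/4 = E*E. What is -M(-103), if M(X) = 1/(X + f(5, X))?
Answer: -1/42333 ≈ -2.3622e-5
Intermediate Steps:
f(A, E) = 4*E² (f(A, E) = 4*(E*E) = 4*E²)
M(X) = 1/(X + 4*X²)
-M(-103) = -1/((-103)*(1 + 4*(-103))) = -(-1)/(103*(1 - 412)) = -(-1)/(103*(-411)) = -(-1)*(-1)/(103*411) = -1*1/42333 = -1/42333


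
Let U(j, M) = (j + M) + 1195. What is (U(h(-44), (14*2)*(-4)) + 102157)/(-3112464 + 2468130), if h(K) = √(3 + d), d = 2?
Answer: -51620/322167 - √5/644334 ≈ -0.16023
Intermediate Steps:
h(K) = √5 (h(K) = √(3 + 2) = √5)
U(j, M) = 1195 + M + j (U(j, M) = (M + j) + 1195 = 1195 + M + j)
(U(h(-44), (14*2)*(-4)) + 102157)/(-3112464 + 2468130) = ((1195 + (14*2)*(-4) + √5) + 102157)/(-3112464 + 2468130) = ((1195 + 28*(-4) + √5) + 102157)/(-644334) = ((1195 - 112 + √5) + 102157)*(-1/644334) = ((1083 + √5) + 102157)*(-1/644334) = (103240 + √5)*(-1/644334) = -51620/322167 - √5/644334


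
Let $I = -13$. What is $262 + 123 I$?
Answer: $-1337$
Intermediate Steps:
$262 + 123 I = 262 + 123 \left(-13\right) = 262 - 1599 = -1337$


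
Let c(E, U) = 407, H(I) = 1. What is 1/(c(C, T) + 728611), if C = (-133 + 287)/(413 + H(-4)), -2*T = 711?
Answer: 1/729018 ≈ 1.3717e-6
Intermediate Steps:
T = -711/2 (T = -1/2*711 = -711/2 ≈ -355.50)
C = 77/207 (C = (-133 + 287)/(413 + 1) = 154/414 = 154*(1/414) = 77/207 ≈ 0.37198)
1/(c(C, T) + 728611) = 1/(407 + 728611) = 1/729018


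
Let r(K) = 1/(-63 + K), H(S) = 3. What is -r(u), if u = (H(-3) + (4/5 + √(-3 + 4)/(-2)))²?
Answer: 100/5211 ≈ 0.019190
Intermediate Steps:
u = 1089/100 (u = (3 + (4/5 + √(-3 + 4)/(-2)))² = (3 + (4*(⅕) + √1*(-½)))² = (3 + (⅘ + 1*(-½)))² = (3 + (⅘ - ½))² = (3 + 3/10)² = (33/10)² = 1089/100 ≈ 10.890)
-r(u) = -1/(-63 + 1089/100) = -1/(-5211/100) = -1*(-100/5211) = 100/5211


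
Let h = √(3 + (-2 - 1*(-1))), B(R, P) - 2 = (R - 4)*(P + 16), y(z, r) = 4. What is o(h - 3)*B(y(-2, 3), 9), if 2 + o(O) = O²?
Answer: 18 - 12*√2 ≈ 1.0294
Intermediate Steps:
B(R, P) = 2 + (-4 + R)*(16 + P) (B(R, P) = 2 + (R - 4)*(P + 16) = 2 + (-4 + R)*(16 + P))
h = √2 (h = √(3 + (-2 + 1)) = √(3 - 1) = √2 ≈ 1.4142)
o(O) = -2 + O²
o(h - 3)*B(y(-2, 3), 9) = (-2 + (√2 - 3)²)*(-62 - 4*9 + 16*4 + 9*4) = (-2 + (-3 + √2)²)*(-62 - 36 + 64 + 36) = (-2 + (-3 + √2)²)*2 = -4 + 2*(-3 + √2)²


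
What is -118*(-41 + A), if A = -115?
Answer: 18408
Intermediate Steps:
-118*(-41 + A) = -118*(-41 - 115) = -118*(-156) = 18408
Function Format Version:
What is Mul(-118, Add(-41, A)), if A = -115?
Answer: 18408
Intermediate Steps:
Mul(-118, Add(-41, A)) = Mul(-118, Add(-41, -115)) = Mul(-118, -156) = 18408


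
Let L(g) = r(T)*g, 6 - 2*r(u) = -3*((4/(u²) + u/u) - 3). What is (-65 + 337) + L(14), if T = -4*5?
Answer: 27221/100 ≈ 272.21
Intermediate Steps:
T = -20
r(u) = 6/u² (r(u) = 3 - (-3)*((4/(u²) + u/u) - 3)/2 = 3 - (-3)*((4/u² + 1) - 3)/2 = 3 - (-3)*((1 + 4/u²) - 3)/2 = 3 - (-3)*(-2 + 4/u²)/2 = 3 - (6 - 12/u²)/2 = 3 + (-3 + 6/u²) = 6/u²)
L(g) = 3*g/200 (L(g) = (6/(-20)²)*g = (6*(1/400))*g = 3*g/200)
(-65 + 337) + L(14) = (-65 + 337) + (3/200)*14 = 272 + 21/100 = 27221/100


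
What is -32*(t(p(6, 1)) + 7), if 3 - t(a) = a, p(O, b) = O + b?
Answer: -96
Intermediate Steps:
t(a) = 3 - a
-32*(t(p(6, 1)) + 7) = -32*((3 - (6 + 1)) + 7) = -32*((3 - 1*7) + 7) = -32*((3 - 7) + 7) = -32*(-4 + 7) = -32*3 = -96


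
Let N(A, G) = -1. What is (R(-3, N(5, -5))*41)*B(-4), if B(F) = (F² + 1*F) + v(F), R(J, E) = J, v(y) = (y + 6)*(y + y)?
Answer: 492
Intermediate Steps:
v(y) = 2*y*(6 + y) (v(y) = (6 + y)*(2*y) = 2*y*(6 + y))
B(F) = F + F² + 2*F*(6 + F) (B(F) = (F² + 1*F) + 2*F*(6 + F) = (F² + F) + 2*F*(6 + F) = (F + F²) + 2*F*(6 + F) = F + F² + 2*F*(6 + F))
(R(-3, N(5, -5))*41)*B(-4) = (-3*41)*(-4*(13 + 3*(-4))) = -(-492)*(13 - 12) = -(-492) = -123*(-4) = 492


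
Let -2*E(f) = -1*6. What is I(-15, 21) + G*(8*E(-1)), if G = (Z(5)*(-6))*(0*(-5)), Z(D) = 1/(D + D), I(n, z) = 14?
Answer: 14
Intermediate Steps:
E(f) = 3 (E(f) = -(-1)*6/2 = -1/2*(-6) = 3)
Z(D) = 1/(2*D)
G = 0 (G = (((1/2)/5)*(-6))*(0*(-5)) = (((1/2)*(1/5))*(-6))*0 = ((1/10)*(-6))*0 = -3/5*0 = 0)
I(-15, 21) + G*(8*E(-1)) = 14 + 0*(8*3) = 14 + 0*24 = 14 + 0 = 14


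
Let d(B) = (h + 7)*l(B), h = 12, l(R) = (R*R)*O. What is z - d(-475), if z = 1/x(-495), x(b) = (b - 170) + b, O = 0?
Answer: -1/1160 ≈ -0.00086207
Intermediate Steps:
x(b) = -170 + 2*b (x(b) = (-170 + b) + b = -170 + 2*b)
l(R) = 0 (l(R) = (R*R)*0 = R²*0 = 0)
z = -1/1160 (z = 1/(-170 + 2*(-495)) = 1/(-170 - 990) = 1/(-1160) = -1/1160 ≈ -0.00086207)
d(B) = 0 (d(B) = (12 + 7)*0 = 19*0 = 0)
z - d(-475) = -1/1160 - 1*0 = -1/1160 + 0 = -1/1160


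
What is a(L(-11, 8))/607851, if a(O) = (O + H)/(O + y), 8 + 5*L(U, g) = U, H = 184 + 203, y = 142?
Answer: 4/876879 ≈ 4.5616e-6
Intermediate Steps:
H = 387
L(U, g) = -8/5 + U/5
a(O) = (387 + O)/(142 + O) (a(O) = (O + 387)/(O + 142) = (387 + O)/(142 + O))
a(L(-11, 8))/607851 = ((387 + (-8/5 + (⅕)*(-11)))/(142 + (-8/5 + (⅕)*(-11))))/607851 = ((387 + (-8/5 - 11/5))/(142 + (-8/5 - 11/5)))*(1/607851) = ((387 - 19/5)/(142 - 19/5))*(1/607851) = ((1916/5)/(691/5))*(1/607851) = ((5/691)*(1916/5))*(1/607851) = (1916/691)*(1/607851) = 4/876879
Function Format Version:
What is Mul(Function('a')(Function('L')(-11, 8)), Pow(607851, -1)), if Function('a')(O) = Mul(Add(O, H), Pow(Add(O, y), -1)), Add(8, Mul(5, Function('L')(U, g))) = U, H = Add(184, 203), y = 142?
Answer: Rational(4, 876879) ≈ 4.5616e-6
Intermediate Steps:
H = 387
Function('L')(U, g) = Add(Rational(-8, 5), Mul(Rational(1, 5), U))
Function('a')(O) = Mul(Pow(Add(142, O), -1), Add(387, O)) (Function('a')(O) = Mul(Add(O, 387), Pow(Add(O, 142), -1)) = Mul(Add(387, O), Pow(Add(142, O), -1)) = Mul(Pow(Add(142, O), -1), Add(387, O)))
Mul(Function('a')(Function('L')(-11, 8)), Pow(607851, -1)) = Mul(Mul(Pow(Add(142, Add(Rational(-8, 5), Mul(Rational(1, 5), -11))), -1), Add(387, Add(Rational(-8, 5), Mul(Rational(1, 5), -11)))), Pow(607851, -1)) = Mul(Mul(Pow(Add(142, Add(Rational(-8, 5), Rational(-11, 5))), -1), Add(387, Add(Rational(-8, 5), Rational(-11, 5)))), Rational(1, 607851)) = Mul(Mul(Pow(Add(142, Rational(-19, 5)), -1), Add(387, Rational(-19, 5))), Rational(1, 607851)) = Mul(Mul(Pow(Rational(691, 5), -1), Rational(1916, 5)), Rational(1, 607851)) = Mul(Mul(Rational(5, 691), Rational(1916, 5)), Rational(1, 607851)) = Mul(Rational(1916, 691), Rational(1, 607851)) = Rational(4, 876879)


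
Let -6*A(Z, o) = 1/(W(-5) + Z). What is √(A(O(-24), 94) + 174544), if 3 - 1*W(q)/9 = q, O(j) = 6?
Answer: √1061925683/78 ≈ 417.78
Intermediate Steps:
W(q) = 27 - 9*q
A(Z, o) = -1/(6*(72 + Z)) (A(Z, o) = -1/(6*((27 - 9*(-5)) + Z)) = -1/(6*((27 + 45) + Z)) = -1/(6*(72 + Z)))
√(A(O(-24), 94) + 174544) = √(-1/(432 + 6*6) + 174544) = √(-1/(432 + 36) + 174544) = √(-1/468 + 174544) = √(81686591/468) = √1061925683/78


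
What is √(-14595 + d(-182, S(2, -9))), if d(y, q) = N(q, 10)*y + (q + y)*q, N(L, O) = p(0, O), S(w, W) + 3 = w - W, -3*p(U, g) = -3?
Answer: I*√16169 ≈ 127.16*I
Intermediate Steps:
p(U, g) = 1 (p(U, g) = -⅓*(-3) = 1)
S(w, W) = -3 + w - W (S(w, W) = -3 + (w - W) = -3 + w - W)
N(L, O) = 1
d(y, q) = y + q*(q + y) (d(y, q) = 1*y + (q + y)*q = y + q*(q + y))
√(-14595 + d(-182, S(2, -9))) = √(-14595 + (-182 + (-3 + 2 - 1*(-9))² + (-3 + 2 - 1*(-9))*(-182))) = √(-14595 + (-182 + (-3 + 2 + 9)² + (-3 + 2 + 9)*(-182))) = √(-14595 + (-182 + 8² + 8*(-182))) = √(-14595 + (-182 + 64 - 1456)) = √(-14595 - 1574) = √(-16169) = I*√16169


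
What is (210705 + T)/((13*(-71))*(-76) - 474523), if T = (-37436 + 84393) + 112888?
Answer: -14822/16175 ≈ -0.91635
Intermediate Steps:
T = 159845 (T = 46957 + 112888 = 159845)
(210705 + T)/((13*(-71))*(-76) - 474523) = (210705 + 159845)/((13*(-71))*(-76) - 474523) = 370550/(-923*(-76) - 474523) = 370550/(70148 - 474523) = 370550/(-404375) = 370550*(-1/404375) = -14822/16175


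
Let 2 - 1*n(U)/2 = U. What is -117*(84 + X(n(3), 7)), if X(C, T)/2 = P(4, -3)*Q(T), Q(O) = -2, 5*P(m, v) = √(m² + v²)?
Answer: -9360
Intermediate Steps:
n(U) = 4 - 2*U
P(m, v) = √(m² + v²)/5
X(C, T) = -4 (X(C, T) = 2*((√(4² + (-3)²)/5)*(-2)) = 2*((√(16 + 9)/5)*(-2)) = 2*((√25/5)*(-2)) = 2*(((⅕)*5)*(-2)) = 2*(1*(-2)) = 2*(-2) = -4)
-117*(84 + X(n(3), 7)) = -117*(84 - 4) = -117*80 = -9360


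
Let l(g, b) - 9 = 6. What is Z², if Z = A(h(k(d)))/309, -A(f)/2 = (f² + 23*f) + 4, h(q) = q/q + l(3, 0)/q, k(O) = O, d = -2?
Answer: 170569/381924 ≈ 0.44660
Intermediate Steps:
l(g, b) = 15 (l(g, b) = 9 + 6 = 15)
h(q) = 1 + 15/q (h(q) = q/q + 15/q = 1 + 15/q)
A(f) = -8 - 46*f - 2*f² (A(f) = -2*((f² + 23*f) + 4) = -2*(4 + f² + 23*f) = -8 - 46*f - 2*f²)
Z = 413/618 (Z = (-8 - 46*(15 - 2)/(-2) - 2*(15 - 2)²/4)/309 = (-8 - (-23)*13 - 2*(-½*13)²)*(1/309) = (-8 - 46*(-13/2) - 2*(-13/2)²)*(1/309) = (-8 + 299 - 2*169/4)*(1/309) = (-8 + 299 - 169/2)*(1/309) = (413/2)*(1/309) = 413/618 ≈ 0.66828)
Z² = (413/618)² = 170569/381924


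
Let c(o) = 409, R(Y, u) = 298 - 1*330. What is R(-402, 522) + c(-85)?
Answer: 377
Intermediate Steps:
R(Y, u) = -32 (R(Y, u) = 298 - 330 = -32)
R(-402, 522) + c(-85) = -32 + 409 = 377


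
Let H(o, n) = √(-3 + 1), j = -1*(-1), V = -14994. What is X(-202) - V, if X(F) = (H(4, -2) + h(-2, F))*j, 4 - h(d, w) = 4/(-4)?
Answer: 14999 + I*√2 ≈ 14999.0 + 1.4142*I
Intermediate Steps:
h(d, w) = 5 (h(d, w) = 4 - 4/(-4) = 4 - 4*(-1)/4 = 4 - 1*(-1) = 4 + 1 = 5)
j = 1
H(o, n) = I*√2 (H(o, n) = √(-2) = I*√2)
X(F) = 5 + I*√2 (X(F) = (I*√2 + 5)*1 = (5 + I*√2)*1 = 5 + I*√2)
X(-202) - V = (5 + I*√2) - 1*(-14994) = (5 + I*√2) + 14994 = 14999 + I*√2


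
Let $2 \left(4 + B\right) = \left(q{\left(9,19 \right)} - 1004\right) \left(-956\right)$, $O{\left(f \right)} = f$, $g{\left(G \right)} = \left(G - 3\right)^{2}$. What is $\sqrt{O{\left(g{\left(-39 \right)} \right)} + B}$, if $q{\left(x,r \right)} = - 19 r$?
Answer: $\sqrt{654230} \approx 808.84$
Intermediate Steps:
$g{\left(G \right)} = \left(-3 + G\right)^{2}$
$B = 652466$ ($B = -4 + \frac{\left(\left(-19\right) 19 - 1004\right) \left(-956\right)}{2} = -4 + \frac{\left(-361 - 1004\right) \left(-956\right)}{2} = -4 + \frac{\left(-1365\right) \left(-956\right)}{2} = -4 + \frac{1}{2} \cdot 1304940 = -4 + 652470 = 652466$)
$\sqrt{O{\left(g{\left(-39 \right)} \right)} + B} = \sqrt{\left(-3 - 39\right)^{2} + 652466} = \sqrt{\left(-42\right)^{2} + 652466} = \sqrt{1764 + 652466} = \sqrt{654230}$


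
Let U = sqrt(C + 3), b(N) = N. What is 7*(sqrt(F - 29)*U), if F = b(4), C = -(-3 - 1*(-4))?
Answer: 35*I*sqrt(2) ≈ 49.497*I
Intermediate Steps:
C = -1 (C = -(-3 + 4) = -1*1 = -1)
F = 4
U = sqrt(2) (U = sqrt(-1 + 3) = sqrt(2) ≈ 1.4142)
7*(sqrt(F - 29)*U) = 7*(sqrt(4 - 29)*sqrt(2)) = 7*(sqrt(-25)*sqrt(2)) = 7*((5*I)*sqrt(2)) = 7*(5*I*sqrt(2)) = 35*I*sqrt(2)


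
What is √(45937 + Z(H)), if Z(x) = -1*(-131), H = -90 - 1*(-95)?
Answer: 2*√11517 ≈ 214.63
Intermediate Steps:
H = 5 (H = -90 + 95 = 5)
Z(x) = 131
√(45937 + Z(H)) = √(45937 + 131) = √46068 = 2*√11517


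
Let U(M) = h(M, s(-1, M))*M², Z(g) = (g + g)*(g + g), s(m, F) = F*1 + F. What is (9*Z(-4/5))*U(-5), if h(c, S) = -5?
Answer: -2880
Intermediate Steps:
s(m, F) = 2*F (s(m, F) = F + F = 2*F)
Z(g) = 4*g² (Z(g) = (2*g)*(2*g) = 4*g²)
U(M) = -5*M²
(9*Z(-4/5))*U(-5) = (9*(4*(-4/5)²))*(-5*(-5)²) = (9*(4*(-4*⅕)²))*(-5*25) = (9*(4*(-⅘)²))*(-125) = (9*(4*(16/25)))*(-125) = (9*(64/25))*(-125) = (576/25)*(-125) = -2880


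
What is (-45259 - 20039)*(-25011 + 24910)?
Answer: 6595098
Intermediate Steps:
(-45259 - 20039)*(-25011 + 24910) = -65298*(-101) = 6595098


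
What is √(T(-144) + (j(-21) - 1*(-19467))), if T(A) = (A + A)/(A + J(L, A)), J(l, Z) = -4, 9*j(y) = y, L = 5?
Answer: √239848134/111 ≈ 139.52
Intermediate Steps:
j(y) = y/9
T(A) = 2*A/(-4 + A) (T(A) = (A + A)/(A - 4) = (2*A)/(-4 + A) = 2*A/(-4 + A))
√(T(-144) + (j(-21) - 1*(-19467))) = √(2*(-144)/(-4 - 144) + ((⅑)*(-21) - 1*(-19467))) = √(2*(-144)/(-148) + (-7/3 + 19467)) = √(2*(-144)*(-1/148) + 58394/3) = √(72/37 + 58394/3) = √(2160794/111) = √239848134/111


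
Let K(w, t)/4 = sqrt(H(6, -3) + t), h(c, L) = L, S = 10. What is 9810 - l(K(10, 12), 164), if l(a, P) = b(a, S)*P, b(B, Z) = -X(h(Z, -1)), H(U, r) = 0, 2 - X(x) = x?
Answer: 10302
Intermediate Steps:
X(x) = 2 - x
b(B, Z) = -3 (b(B, Z) = -(2 - 1*(-1)) = -(2 + 1) = -1*3 = -3)
K(w, t) = 4*sqrt(t) (K(w, t) = 4*sqrt(0 + t) = 4*sqrt(t))
l(a, P) = -3*P
9810 - l(K(10, 12), 164) = 9810 - (-3)*164 = 9810 - 1*(-492) = 9810 + 492 = 10302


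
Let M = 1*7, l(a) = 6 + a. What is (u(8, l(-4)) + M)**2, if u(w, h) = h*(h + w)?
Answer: 729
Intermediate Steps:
M = 7
(u(8, l(-4)) + M)**2 = ((6 - 4)*((6 - 4) + 8) + 7)**2 = (2*(2 + 8) + 7)**2 = (2*10 + 7)**2 = (20 + 7)**2 = 27**2 = 729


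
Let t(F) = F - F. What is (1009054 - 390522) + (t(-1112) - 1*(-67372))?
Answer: 685904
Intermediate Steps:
t(F) = 0
(1009054 - 390522) + (t(-1112) - 1*(-67372)) = (1009054 - 390522) + (0 - 1*(-67372)) = 618532 + (0 + 67372) = 618532 + 67372 = 685904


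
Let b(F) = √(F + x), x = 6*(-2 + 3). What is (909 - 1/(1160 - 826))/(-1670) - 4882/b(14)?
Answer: -60721/111556 - 2441*√5/5 ≈ -1092.2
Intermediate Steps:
x = 6 (x = 6*1 = 6)
b(F) = √(6 + F) (b(F) = √(F + 6) = √(6 + F))
(909 - 1/(1160 - 826))/(-1670) - 4882/b(14) = (909 - 1/(1160 - 826))/(-1670) - 4882/√(6 + 14) = (909 - 1/334)*(-1/1670) - 4882*√5/10 = (909 - 1*1/334)*(-1/1670) - 4882*√5/10 = (909 - 1/334)*(-1/1670) - 2441*√5/5 = (303605/334)*(-1/1670) - 2441*√5/5 = -60721/111556 - 2441*√5/5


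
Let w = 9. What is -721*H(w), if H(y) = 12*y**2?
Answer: -700812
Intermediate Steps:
-721*H(w) = -8652*9**2 = -8652*81 = -721*972 = -700812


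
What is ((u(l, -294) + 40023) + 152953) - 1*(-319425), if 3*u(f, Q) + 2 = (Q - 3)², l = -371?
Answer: 1625410/3 ≈ 5.4180e+5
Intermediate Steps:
u(f, Q) = -⅔ + (-3 + Q)²/3 (u(f, Q) = -⅔ + (Q - 3)²/3 = -⅔ + (-3 + Q)²/3)
((u(l, -294) + 40023) + 152953) - 1*(-319425) = (((-⅔ + (-3 - 294)²/3) + 40023) + 152953) - 1*(-319425) = (((-⅔ + (⅓)*(-297)²) + 40023) + 152953) + 319425 = (((-⅔ + (⅓)*88209) + 40023) + 152953) + 319425 = (((-⅔ + 29403) + 40023) + 152953) + 319425 = ((88207/3 + 40023) + 152953) + 319425 = (208276/3 + 152953) + 319425 = 667135/3 + 319425 = 1625410/3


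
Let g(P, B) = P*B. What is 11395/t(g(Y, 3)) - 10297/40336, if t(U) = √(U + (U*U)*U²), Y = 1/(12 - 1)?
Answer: -10297/40336 + 1378795*√4074/4074 ≈ 21602.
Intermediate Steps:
Y = 1/11 ≈ 0.090909
g(P, B) = B*P
t(U) = √(U + U⁴) (t(U) = √(U + U²*U²) = √(U + U⁴))
11395/t(g(Y, 3)) - 10297/40336 = 11395/(√(3*(1/11) + (3*(1/11))⁴)) - 10297/40336 = 11395/(√(3/11 + (3/11)⁴)) - 10297*1/40336 = 11395/(√(3/11 + 81/14641)) - 10297/40336 = 11395/(√(4074/14641)) - 10297/40336 = 11395/((√4074/121)) - 10297/40336 = 11395*(121*√4074/4074) - 10297/40336 = 1378795*√4074/4074 - 10297/40336 = -10297/40336 + 1378795*√4074/4074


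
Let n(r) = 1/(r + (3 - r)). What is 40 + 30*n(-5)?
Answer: 50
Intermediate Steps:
n(r) = ⅓ (n(r) = 1/3 = ⅓)
40 + 30*n(-5) = 40 + 30*(⅓) = 40 + 10 = 50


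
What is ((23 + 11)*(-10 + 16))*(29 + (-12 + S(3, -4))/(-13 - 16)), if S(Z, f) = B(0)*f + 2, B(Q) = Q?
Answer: 173604/29 ≈ 5986.3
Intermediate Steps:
S(Z, f) = 2 (S(Z, f) = 0*f + 2 = 0 + 2 = 2)
((23 + 11)*(-10 + 16))*(29 + (-12 + S(3, -4))/(-13 - 16)) = ((23 + 11)*(-10 + 16))*(29 + (-12 + 2)/(-13 - 16)) = (34*6)*(29 - 10/(-29)) = 204*(29 - 10*(-1/29)) = 204*(29 + 10/29) = 204*(851/29) = 173604/29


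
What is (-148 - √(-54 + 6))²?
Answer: 21856 + 1184*I*√3 ≈ 21856.0 + 2050.8*I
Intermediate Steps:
(-148 - √(-54 + 6))² = (-148 - √(-48))² = (-148 - 4*I*√3)²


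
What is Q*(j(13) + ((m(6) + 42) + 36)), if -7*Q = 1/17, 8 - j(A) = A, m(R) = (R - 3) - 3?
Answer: -73/119 ≈ -0.61345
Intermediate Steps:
m(R) = -6 + R (m(R) = (-3 + R) - 3 = -6 + R)
j(A) = 8 - A
Q = -1/119 (Q = -⅐/17 = -⅐*1/17 = -1/119 ≈ -0.0084034)
Q*(j(13) + ((m(6) + 42) + 36)) = -((8 - 1*13) + (((-6 + 6) + 42) + 36))/119 = -((8 - 13) + ((0 + 42) + 36))/119 = -(-5 + (42 + 36))/119 = -(-5 + 78)/119 = -1/119*73 = -73/119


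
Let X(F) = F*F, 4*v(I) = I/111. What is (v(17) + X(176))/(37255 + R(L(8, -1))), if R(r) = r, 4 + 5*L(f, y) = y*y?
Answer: 68766805/82704768 ≈ 0.83147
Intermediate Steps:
v(I) = I/444 (v(I) = (I/111)/4 = I/444)
X(F) = F²
L(f, y) = -⅘ + y²/5 (L(f, y) = -⅘ + (y*y)/5 = -⅘ + y²/5)
(v(17) + X(176))/(37255 + R(L(8, -1))) = ((1/444)*17 + 176²)/(37255 + (-⅘ + (⅕)*(-1)²)) = (17/444 + 30976)/(37255 + (-⅘ + (⅕)*1)) = 13753361/(444*(37255 + (-⅘ + ⅕))) = 13753361/(444*(37255 - ⅗)) = 13753361/(444*(186272/5)) = (13753361/444)*(5/186272) = 68766805/82704768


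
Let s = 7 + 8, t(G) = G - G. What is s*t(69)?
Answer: 0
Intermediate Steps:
t(G) = 0
s = 15
s*t(69) = 15*0 = 0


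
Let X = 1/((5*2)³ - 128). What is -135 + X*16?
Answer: -14713/109 ≈ -134.98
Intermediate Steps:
X = 1/872 (X = 1/(10³ - 128) = 1/(1000 - 128) = 1/872 ≈ 0.0011468)
-135 + X*16 = -135 + (1/872)*16 = -135 + 2/109 = -14713/109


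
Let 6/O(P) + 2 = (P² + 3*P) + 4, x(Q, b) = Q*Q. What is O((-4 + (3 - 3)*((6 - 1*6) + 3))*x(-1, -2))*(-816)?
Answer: -816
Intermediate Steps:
x(Q, b) = Q²
O(P) = 6/(2 + P² + 3*P) (O(P) = 6/(-2 + ((P² + 3*P) + 4)) = 6/(-2 + (4 + P² + 3*P)) = 6/(2 + P² + 3*P))
O((-4 + (3 - 3)*((6 - 1*6) + 3))*x(-1, -2))*(-816) = (6/(2 + ((-4 + (3 - 3)*((6 - 1*6) + 3))*(-1)²)² + 3*((-4 + (3 - 3)*((6 - 1*6) + 3))*(-1)²)))*(-816) = (6/(2 + ((-4 + 0*((6 - 6) + 3))*1)² + 3*((-4 + 0*((6 - 6) + 3))*1)))*(-816) = (6/(2 + ((-4 + 0*(0 + 3))*1)² + 3*((-4 + 0*(0 + 3))*1)))*(-816) = (6/(2 + ((-4 + 0*3)*1)² + 3*((-4 + 0*3)*1)))*(-816) = (6/(2 + ((-4 + 0)*1)² + 3*((-4 + 0)*1)))*(-816) = (6/(2 + (-4*1)² + 3*(-4*1)))*(-816) = (6/(2 + (-4)² + 3*(-4)))*(-816) = (6/(2 + 16 - 12))*(-816) = (6/6)*(-816) = (6*(⅙))*(-816) = 1*(-816) = -816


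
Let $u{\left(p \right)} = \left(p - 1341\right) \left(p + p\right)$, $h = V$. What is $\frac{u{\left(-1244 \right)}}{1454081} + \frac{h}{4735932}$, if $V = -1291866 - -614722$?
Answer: $\frac{7368607428674}{1721607184623} \approx 4.2801$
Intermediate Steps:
$V = -677144$ ($V = -1291866 + 614722 = -677144$)
$h = -677144$
$u{\left(p \right)} = 2 p \left(-1341 + p\right)$ ($u{\left(p \right)} = \left(-1341 + p\right) 2 p = 2 p \left(-1341 + p\right)$)
$\frac{u{\left(-1244 \right)}}{1454081} + \frac{h}{4735932} = \frac{2 \left(-1244\right) \left(-1341 - 1244\right)}{1454081} - \frac{677144}{4735932} = 2 \left(-1244\right) \left(-2585\right) \frac{1}{1454081} - \frac{169286}{1183983} = 6431480 \cdot \frac{1}{1454081} - \frac{169286}{1183983} = \frac{6431480}{1454081} - \frac{169286}{1183983} = \frac{7368607428674}{1721607184623}$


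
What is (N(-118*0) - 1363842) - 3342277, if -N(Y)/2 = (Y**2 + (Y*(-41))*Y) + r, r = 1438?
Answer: -4708995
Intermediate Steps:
N(Y) = -2876 + 80*Y**2 (N(Y) = -2*((Y**2 + (Y*(-41))*Y) + 1438) = -2*((Y**2 + (-41*Y)*Y) + 1438) = -2*((Y**2 - 41*Y**2) + 1438) = -2*(-40*Y**2 + 1438) = -2*(1438 - 40*Y**2) = -2876 + 80*Y**2)
(N(-118*0) - 1363842) - 3342277 = ((-2876 + 80*(-118*0)**2) - 1363842) - 3342277 = ((-2876 + 80*0**2) - 1363842) - 3342277 = ((-2876 + 80*0) - 1363842) - 3342277 = ((-2876 + 0) - 1363842) - 3342277 = (-2876 - 1363842) - 3342277 = -1366718 - 3342277 = -4708995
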